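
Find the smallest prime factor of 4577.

4577 is odd.
Digit sum 23, not divisible by 3.
Ends in 7: not divisible by 5.
7: 4577 = 7·653 + 6
11: 4577 = 11·416 + 1
13: 4577 = 13·352 + 1
17: 4577 = 17·269 + 4
19: 4577 = 19·240 + 17
23: 4577 = 23·199

23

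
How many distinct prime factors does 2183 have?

2

2183 = 37 · 59
2183 = 37 · 59, which has 2 distinct prime factors.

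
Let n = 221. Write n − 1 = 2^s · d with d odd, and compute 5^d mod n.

112

221 − 1 = 220 = 2^2 · 55, so d = 55.
5^1 ≡ 5 (mod 221)
5^2 ≡ 5^2 = 25 ≡ 25 (mod 221)
5^4 ≡ 25^2 = 625 ≡ 183 (mod 221)
5^8 ≡ 183^2 = 33489 ≡ 118 (mod 221)
5^16 ≡ 118^2 = 13924 ≡ 1 (mod 221)
5^32 ≡ 1^2 = 1 ≡ 1 (mod 221)
55 = 32 + 16 + 4 + 2 + 1 in binary powers of 2.
So 5^55 ≡ 1 · 1 · 183 · 25 · 5 ≡ 112 (mod 221).
Squaring chain: 112 → 168; never reaches −1, so base 5 is a Miller–Rabin witness that 221 is composite.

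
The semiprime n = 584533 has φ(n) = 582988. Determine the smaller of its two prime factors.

φ(n) = (p−1)(q−1) = n − (p+q) + 1, so p + q = 584533 − 582988 + 1 = 1546.
p and q are the roots of t² − 1546t + 584533 = 0.
Discriminant: 1546² − 4·584533 = 2390116 − 2338132 = 51984; √51984 = 228.
q = (1546 − 228)/2 = 659, p = (1546 + 228)/2 = 887.
Check: 659 · 887 = 584533.

659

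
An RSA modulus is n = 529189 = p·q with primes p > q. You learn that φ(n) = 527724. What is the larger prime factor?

φ(n) = (p−1)(q−1) = n − (p+q) + 1, so p + q = 529189 − 527724 + 1 = 1466.
p and q are the roots of t² − 1466t + 529189 = 0.
Discriminant: 1466² − 4·529189 = 2149156 − 2116756 = 32400; √32400 = 180.
q = (1466 − 180)/2 = 643, p = (1466 + 180)/2 = 823.
Check: 643 · 823 = 529189.

823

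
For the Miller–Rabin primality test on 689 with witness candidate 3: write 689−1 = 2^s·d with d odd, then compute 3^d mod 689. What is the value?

689 − 1 = 688 = 2^4 · 43, so d = 43.
3^1 ≡ 3 (mod 689)
3^2 ≡ 3^2 = 9 ≡ 9 (mod 689)
3^4 ≡ 9^2 = 81 ≡ 81 (mod 689)
3^8 ≡ 81^2 = 6561 ≡ 360 (mod 689)
3^16 ≡ 360^2 = 129600 ≡ 68 (mod 689)
3^32 ≡ 68^2 = 4624 ≡ 490 (mod 689)
43 = 32 + 8 + 2 + 1 in binary powers of 2.
So 3^43 ≡ 490 · 360 · 9 · 3 ≡ 432 (mod 689).
Squaring chain: 432 → 594 → 68 → 490; never reaches −1, so base 3 is a Miller–Rabin witness that 689 is composite.

432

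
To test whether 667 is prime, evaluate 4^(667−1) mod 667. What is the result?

25

4^1 ≡ 4 (mod 667)
4^2 ≡ 4^2 = 16 ≡ 16 (mod 667)
4^4 ≡ 16^2 = 256 ≡ 256 (mod 667)
4^8 ≡ 256^2 = 65536 ≡ 170 (mod 667)
4^16 ≡ 170^2 = 28900 ≡ 219 (mod 667)
4^32 ≡ 219^2 = 47961 ≡ 604 (mod 667)
4^64 ≡ 604^2 = 364816 ≡ 634 (mod 667)
4^128 ≡ 634^2 = 401956 ≡ 422 (mod 667)
4^256 ≡ 422^2 = 178084 ≡ 662 (mod 667)
4^512 ≡ 662^2 = 438244 ≡ 25 (mod 667)
666 = 512 + 128 + 16 + 8 + 2 in binary powers of 2.
So 4^666 ≡ 25 · 422 · 219 · 170 · 16 ≡ 25 (mod 667).
Since 25 ≠ 1, base 4 is a Fermat witness: 667 is composite.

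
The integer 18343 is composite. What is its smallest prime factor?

13

18343 is odd.
Digit sum 19, not divisible by 3.
Ends in 3: not divisible by 5.
7: 18343 = 7·2620 + 3
11: 18343 = 11·1667 + 6
13: 18343 = 13·1411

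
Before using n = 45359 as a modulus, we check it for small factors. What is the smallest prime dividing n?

45359 is odd.
Digit sum 26, not divisible by 3.
Ends in 9: not divisible by 5.
7: 45359 = 7·6479 + 6
11: 45359 = 11·4123 + 6
13: 45359 = 13·3489 + 2
17: 45359 = 17·2668 + 3
19: 45359 = 19·2387 + 6
23: 45359 = 23·1972 + 3
29: 45359 = 29·1564 + 3
31: 45359 = 31·1463 + 6
37: 45359 = 37·1225 + 34
41: 45359 = 41·1106 + 13
43: 45359 = 43·1054 + 37
47: 45359 = 47·965 + 4
53: 45359 = 53·855 + 44
59: 45359 = 59·768 + 47
61: 45359 = 61·743 + 36
67: 45359 = 67·677

67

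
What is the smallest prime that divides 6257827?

6257827 is odd.
Digit sum 37, not divisible by 3.
Ends in 7: not divisible by 5.
7: 6257827 = 7·893975 + 2
11: 6257827 = 11·568893 + 4
13: 6257827 = 13·481371 + 4
17: 6257827 = 17·368107 + 8
19: 6257827 = 19·329359 + 6
23: 6257827 = 23·272079 + 10
29: 6257827 = 29·215787 + 4
31: 6257827 = 31·201865 + 12
37: 6257827 = 37·169130 + 17
41: 6257827 = 41·152629 + 38
43: 6257827 = 43·145530 + 37
47: 6257827 = 47·133145 + 12
53: 6257827 = 53·118072 + 11
59: 6257827 = 59·106064 + 51
61: 6257827 = 61·102587 + 20
67: 6257827 = 67·93400 + 27
71: 6257827 = 71·88138 + 29
73: 6257827 = 73·85723 + 48
79: 6257827 = 79·79213

79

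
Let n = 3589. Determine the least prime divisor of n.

3589 is odd.
Digit sum 25, not divisible by 3.
Ends in 9: not divisible by 5.
7: 3589 = 7·512 + 5
11: 3589 = 11·326 + 3
13: 3589 = 13·276 + 1
17: 3589 = 17·211 + 2
19: 3589 = 19·188 + 17
23: 3589 = 23·156 + 1
29: 3589 = 29·123 + 22
31: 3589 = 31·115 + 24
37: 3589 = 37·97

37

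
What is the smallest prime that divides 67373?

67373 is odd.
Digit sum 26, not divisible by 3.
Ends in 3: not divisible by 5.
7: 67373 = 7·9624 + 5
11: 67373 = 11·6124 + 9
13: 67373 = 13·5182 + 7
17: 67373 = 17·3963 + 2
19: 67373 = 19·3545 + 18
23: 67373 = 23·2929 + 6
29: 67373 = 29·2323 + 6
31: 67373 = 31·2173 + 10
37: 67373 = 37·1820 + 33
41: 67373 = 41·1643 + 10
43: 67373 = 43·1566 + 35
47: 67373 = 47·1433 + 22
53: 67373 = 53·1271 + 10
59: 67373 = 59·1141 + 54
61: 67373 = 61·1104 + 29
67: 67373 = 67·1005 + 38
71: 67373 = 71·948 + 65
73: 67373 = 73·922 + 67
79: 67373 = 79·852 + 65
83: 67373 = 83·811 + 60
89: 67373 = 89·757

89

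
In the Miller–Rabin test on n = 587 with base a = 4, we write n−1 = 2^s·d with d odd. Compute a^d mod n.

1

587 − 1 = 586 = 2^1 · 293, so d = 293.
4^1 ≡ 4 (mod 587)
4^2 ≡ 4^2 = 16 ≡ 16 (mod 587)
4^4 ≡ 16^2 = 256 ≡ 256 (mod 587)
4^8 ≡ 256^2 = 65536 ≡ 379 (mod 587)
4^16 ≡ 379^2 = 143641 ≡ 413 (mod 587)
4^32 ≡ 413^2 = 170569 ≡ 339 (mod 587)
4^64 ≡ 339^2 = 114921 ≡ 456 (mod 587)
4^128 ≡ 456^2 = 207936 ≡ 138 (mod 587)
4^256 ≡ 138^2 = 19044 ≡ 260 (mod 587)
293 = 256 + 32 + 4 + 1 in binary powers of 2.
So 4^293 ≡ 260 · 339 · 256 · 4 ≡ 1 (mod 587).
Since 4^d ≡ 1 (mod 587), base 4 does not prove 587 composite.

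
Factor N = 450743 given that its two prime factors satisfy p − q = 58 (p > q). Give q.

Since p = q + 58, we have 450743 = q(q + 58), so q² + 58q − 450743 = 0.
Discriminant: 58² + 4·450743 = 3364 + 1802972 = 1806336; √1806336 = 1344.
q = (−58 + 1344)/2 = 643, and p = q + 58 = 701.
Check: 643 · 701 = 450743.

643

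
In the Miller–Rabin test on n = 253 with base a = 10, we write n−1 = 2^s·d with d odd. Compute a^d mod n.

21

253 − 1 = 252 = 2^2 · 63, so d = 63.
10^1 ≡ 10 (mod 253)
10^2 ≡ 10^2 = 100 ≡ 100 (mod 253)
10^4 ≡ 100^2 = 10000 ≡ 133 (mod 253)
10^8 ≡ 133^2 = 17689 ≡ 232 (mod 253)
10^16 ≡ 232^2 = 53824 ≡ 188 (mod 253)
10^32 ≡ 188^2 = 35344 ≡ 177 (mod 253)
63 = 32 + 16 + 8 + 4 + 2 + 1 in binary powers of 2.
So 10^63 ≡ 177 · 188 · 232 · 133 · 100 · 10 ≡ 21 (mod 253).
Squaring chain: 21 → 188; never reaches −1, so base 10 is a Miller–Rabin witness that 253 is composite.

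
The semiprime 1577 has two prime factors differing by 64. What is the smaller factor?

19

Since p = q + 64, we have 1577 = q(q + 64), so q² + 64q − 1577 = 0.
Discriminant: 64² + 4·1577 = 4096 + 6308 = 10404; √10404 = 102.
q = (−64 + 102)/2 = 19, and p = q + 64 = 83.
Check: 19 · 83 = 1577.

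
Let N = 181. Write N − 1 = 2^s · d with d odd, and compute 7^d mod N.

181 − 1 = 180 = 2^2 · 45, so d = 45.
7^1 ≡ 7 (mod 181)
7^2 ≡ 7^2 = 49 ≡ 49 (mod 181)
7^4 ≡ 49^2 = 2401 ≡ 48 (mod 181)
7^8 ≡ 48^2 = 2304 ≡ 132 (mod 181)
7^16 ≡ 132^2 = 17424 ≡ 48 (mod 181)
7^32 ≡ 48^2 = 2304 ≡ 132 (mod 181)
45 = 32 + 8 + 4 + 1 in binary powers of 2.
So 7^45 ≡ 132 · 132 · 48 · 7 ≡ 19 (mod 181).
Squaring chain: 19 → 180; reaches −1, so base 7 does not prove 181 composite.

19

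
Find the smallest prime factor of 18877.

43

18877 is odd.
Digit sum 31, not divisible by 3.
Ends in 7: not divisible by 5.
7: 18877 = 7·2696 + 5
11: 18877 = 11·1716 + 1
13: 18877 = 13·1452 + 1
17: 18877 = 17·1110 + 7
19: 18877 = 19·993 + 10
23: 18877 = 23·820 + 17
29: 18877 = 29·650 + 27
31: 18877 = 31·608 + 29
37: 18877 = 37·510 + 7
41: 18877 = 41·460 + 17
43: 18877 = 43·439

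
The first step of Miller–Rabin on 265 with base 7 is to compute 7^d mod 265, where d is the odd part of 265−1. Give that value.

82

265 − 1 = 264 = 2^3 · 33, so d = 33.
7^1 ≡ 7 (mod 265)
7^2 ≡ 7^2 = 49 ≡ 49 (mod 265)
7^4 ≡ 49^2 = 2401 ≡ 16 (mod 265)
7^8 ≡ 16^2 = 256 ≡ 256 (mod 265)
7^16 ≡ 256^2 = 65536 ≡ 81 (mod 265)
7^32 ≡ 81^2 = 6561 ≡ 201 (mod 265)
33 = 32 + 1 in binary powers of 2.
So 7^33 ≡ 201 · 7 ≡ 82 (mod 265).
Squaring chain: 82 → 99 → 261; never reaches −1, so base 7 is a Miller–Rabin witness that 265 is composite.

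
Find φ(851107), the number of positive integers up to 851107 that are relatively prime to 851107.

Factor: 851107 = 73 · 89 · 131.
φ(851107) = (73−1) · (89−1) · (131−1) = 72 · 88 · 130 = 823680.

823680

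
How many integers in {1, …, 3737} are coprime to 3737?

3600

Factor: 3737 = 37 · 101.
φ(3737) = (37−1) · (101−1) = 36 · 100 = 3600.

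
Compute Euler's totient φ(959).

Factor: 959 = 7 · 137.
φ(959) = (7−1) · (137−1) = 6 · 136 = 816.

816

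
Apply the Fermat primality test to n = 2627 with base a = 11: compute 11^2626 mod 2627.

11^1 ≡ 11 (mod 2627)
11^2 ≡ 11^2 = 121 ≡ 121 (mod 2627)
11^4 ≡ 121^2 = 14641 ≡ 1506 (mod 2627)
11^8 ≡ 1506^2 = 2268036 ≡ 935 (mod 2627)
11^16 ≡ 935^2 = 874225 ≡ 2061 (mod 2627)
11^32 ≡ 2061^2 = 4247721 ≡ 2489 (mod 2627)
11^64 ≡ 2489^2 = 6195121 ≡ 655 (mod 2627)
11^128 ≡ 655^2 = 429025 ≡ 824 (mod 2627)
11^256 ≡ 824^2 = 678976 ≡ 1210 (mod 2627)
11^512 ≡ 1210^2 = 1464100 ≡ 861 (mod 2627)
11^1024 ≡ 861^2 = 741321 ≡ 507 (mod 2627)
11^2048 ≡ 507^2 = 257049 ≡ 2230 (mod 2627)
2626 = 2048 + 512 + 64 + 2 in binary powers of 2.
So 11^2626 ≡ 2230 · 861 · 655 · 121 ≡ 2616 (mod 2627).
Since 2616 ≠ 1, base 11 is a Fermat witness: 2627 is composite.

2616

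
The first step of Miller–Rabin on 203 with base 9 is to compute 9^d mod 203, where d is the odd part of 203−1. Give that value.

4

203 − 1 = 202 = 2^1 · 101, so d = 101.
9^1 ≡ 9 (mod 203)
9^2 ≡ 9^2 = 81 ≡ 81 (mod 203)
9^4 ≡ 81^2 = 6561 ≡ 65 (mod 203)
9^8 ≡ 65^2 = 4225 ≡ 165 (mod 203)
9^16 ≡ 165^2 = 27225 ≡ 23 (mod 203)
9^32 ≡ 23^2 = 529 ≡ 123 (mod 203)
9^64 ≡ 123^2 = 15129 ≡ 107 (mod 203)
101 = 64 + 32 + 4 + 1 in binary powers of 2.
So 9^101 ≡ 107 · 123 · 65 · 9 ≡ 4 (mod 203).
Squaring chain: 4; never reaches −1, so base 9 is a Miller–Rabin witness that 203 is composite.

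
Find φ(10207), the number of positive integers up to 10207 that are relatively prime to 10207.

Factor: 10207 = 59 · 173.
φ(10207) = (59−1) · (173−1) = 58 · 172 = 9976.

9976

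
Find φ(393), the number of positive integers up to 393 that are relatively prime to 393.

260

Factor: 393 = 3 · 131.
φ(393) = (3−1) · (131−1) = 2 · 130 = 260.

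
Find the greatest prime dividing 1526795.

89

1526795 = 5 · 305359
305359 = 47 · 6497
6497 = 73 · 89
89 is prime.
So 1526795 = 5 · 47 · 73 · 89; the largest prime factor is 89.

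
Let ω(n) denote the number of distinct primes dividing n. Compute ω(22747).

2

22747 = 23^2 · 43
22747 = 23^2 · 43, which has 2 distinct prime factors.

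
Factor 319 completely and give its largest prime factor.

29

319 = 11 · 29
29 is prime.
So 319 = 11 · 29; the largest prime factor is 29.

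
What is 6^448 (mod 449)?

1

6^1 ≡ 6 (mod 449)
6^2 ≡ 6^2 = 36 ≡ 36 (mod 449)
6^4 ≡ 36^2 = 1296 ≡ 398 (mod 449)
6^8 ≡ 398^2 = 158404 ≡ 356 (mod 449)
6^16 ≡ 356^2 = 126736 ≡ 118 (mod 449)
6^32 ≡ 118^2 = 13924 ≡ 5 (mod 449)
6^64 ≡ 5^2 = 25 ≡ 25 (mod 449)
6^128 ≡ 25^2 = 625 ≡ 176 (mod 449)
6^256 ≡ 176^2 = 30976 ≡ 444 (mod 449)
448 = 256 + 128 + 64 in binary powers of 2.
So 6^448 ≡ 444 · 176 · 25 ≡ 1 (mod 449).
Since the result is 1, base 6 gives no evidence that 449 is composite.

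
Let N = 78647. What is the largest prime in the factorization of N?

59

78647 = 31 · 2537
2537 = 43 · 59
59 is prime.
So 78647 = 31 · 43 · 59; the largest prime factor is 59.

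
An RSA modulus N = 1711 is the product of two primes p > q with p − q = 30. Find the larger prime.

59

Since p = q + 30, we have 1711 = q(q + 30), so q² + 30q − 1711 = 0.
Discriminant: 30² + 4·1711 = 900 + 6844 = 7744; √7744 = 88.
q = (−30 + 88)/2 = 29, and p = q + 30 = 59.
Check: 29 · 59 = 1711.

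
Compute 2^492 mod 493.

2^1 ≡ 2 (mod 493)
2^2 ≡ 2^2 = 4 ≡ 4 (mod 493)
2^4 ≡ 4^2 = 16 ≡ 16 (mod 493)
2^8 ≡ 16^2 = 256 ≡ 256 (mod 493)
2^16 ≡ 256^2 = 65536 ≡ 460 (mod 493)
2^32 ≡ 460^2 = 211600 ≡ 103 (mod 493)
2^64 ≡ 103^2 = 10609 ≡ 256 (mod 493)
2^128 ≡ 256^2 = 65536 ≡ 460 (mod 493)
2^256 ≡ 460^2 = 211600 ≡ 103 (mod 493)
492 = 256 + 128 + 64 + 32 + 8 + 4 in binary powers of 2.
So 2^492 ≡ 103 · 460 · 256 · 103 · 256 · 16 ≡ 373 (mod 493).
Since 373 ≠ 1, base 2 is a Fermat witness: 493 is composite.

373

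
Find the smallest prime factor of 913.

11

913 is odd.
Digit sum 13, not divisible by 3.
Ends in 3: not divisible by 5.
7: 913 = 7·130 + 3
11: 913 = 11·83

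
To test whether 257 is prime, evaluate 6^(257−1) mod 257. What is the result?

1

6^1 ≡ 6 (mod 257)
6^2 ≡ 6^2 = 36 ≡ 36 (mod 257)
6^4 ≡ 36^2 = 1296 ≡ 11 (mod 257)
6^8 ≡ 11^2 = 121 ≡ 121 (mod 257)
6^16 ≡ 121^2 = 14641 ≡ 249 (mod 257)
6^32 ≡ 249^2 = 62001 ≡ 64 (mod 257)
6^64 ≡ 64^2 = 4096 ≡ 241 (mod 257)
6^128 ≡ 241^2 = 58081 ≡ 256 (mod 257)
6^256 ≡ 256^2 = 65536 ≡ 1 (mod 257)
256 = 256 in binary powers of 2.
So 6^256 ≡ 1 ≡ 1 (mod 257).
Since the result is 1, base 6 gives no evidence that 257 is composite.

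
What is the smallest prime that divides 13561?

13561 is odd.
Digit sum 16, not divisible by 3.
Ends in 1: not divisible by 5.
7: 13561 = 7·1937 + 2
11: 13561 = 11·1232 + 9
13: 13561 = 13·1043 + 2
17: 13561 = 17·797 + 12
19: 13561 = 19·713 + 14
23: 13561 = 23·589 + 14
29: 13561 = 29·467 + 18
31: 13561 = 31·437 + 14
37: 13561 = 37·366 + 19
41: 13561 = 41·330 + 31
43: 13561 = 43·315 + 16
47: 13561 = 47·288 + 25
53: 13561 = 53·255 + 46
59: 13561 = 59·229 + 50
61: 13561 = 61·222 + 19
67: 13561 = 67·202 + 27
71: 13561 = 71·191

71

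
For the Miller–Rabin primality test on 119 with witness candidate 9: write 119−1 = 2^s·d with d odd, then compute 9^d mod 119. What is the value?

119 − 1 = 118 = 2^1 · 59, so d = 59.
9^1 ≡ 9 (mod 119)
9^2 ≡ 9^2 = 81 ≡ 81 (mod 119)
9^4 ≡ 81^2 = 6561 ≡ 16 (mod 119)
9^8 ≡ 16^2 = 256 ≡ 18 (mod 119)
9^16 ≡ 18^2 = 324 ≡ 86 (mod 119)
9^32 ≡ 86^2 = 7396 ≡ 18 (mod 119)
59 = 32 + 16 + 8 + 2 + 1 in binary powers of 2.
So 9^59 ≡ 18 · 86 · 18 · 81 · 9 ≡ 32 (mod 119).
Squaring chain: 32; never reaches −1, so base 9 is a Miller–Rabin witness that 119 is composite.

32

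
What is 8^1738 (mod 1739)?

159

8^1 ≡ 8 (mod 1739)
8^2 ≡ 8^2 = 64 ≡ 64 (mod 1739)
8^4 ≡ 64^2 = 4096 ≡ 618 (mod 1739)
8^8 ≡ 618^2 = 381924 ≡ 1083 (mod 1739)
8^16 ≡ 1083^2 = 1172889 ≡ 803 (mod 1739)
8^32 ≡ 803^2 = 644809 ≡ 1379 (mod 1739)
8^64 ≡ 1379^2 = 1901641 ≡ 914 (mod 1739)
8^128 ≡ 914^2 = 835396 ≡ 676 (mod 1739)
8^256 ≡ 676^2 = 456976 ≡ 1358 (mod 1739)
8^512 ≡ 1358^2 = 1844164 ≡ 824 (mod 1739)
8^1024 ≡ 824^2 = 678976 ≡ 766 (mod 1739)
1738 = 1024 + 512 + 128 + 64 + 8 + 2 in binary powers of 2.
So 8^1738 ≡ 766 · 824 · 676 · 914 · 1083 · 64 ≡ 159 (mod 1739).
Since 159 ≠ 1, base 8 is a Fermat witness: 1739 is composite.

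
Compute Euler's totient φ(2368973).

2311920

Factor: 2368973 = 79 · 157 · 191.
φ(2368973) = (79−1) · (157−1) · (191−1) = 78 · 156 · 190 = 2311920.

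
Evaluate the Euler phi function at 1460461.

1409760

Factor: 1460461 = 41 · 179 · 199.
φ(1460461) = (41−1) · (179−1) · (199−1) = 40 · 178 · 198 = 1409760.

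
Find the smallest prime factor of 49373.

49373 is odd.
Digit sum 26, not divisible by 3.
Ends in 3: not divisible by 5.
7: 49373 = 7·7053 + 2
11: 49373 = 11·4488 + 5
13: 49373 = 13·3797 + 12
17: 49373 = 17·2904 + 5
19: 49373 = 19·2598 + 11
23: 49373 = 23·2146 + 15
29: 49373 = 29·1702 + 15
31: 49373 = 31·1592 + 21
37: 49373 = 37·1334 + 15
41: 49373 = 41·1204 + 9
43: 49373 = 43·1148 + 9
47: 49373 = 47·1050 + 23
53: 49373 = 53·931 + 30
59: 49373 = 59·836 + 49
61: 49373 = 61·809 + 24
67: 49373 = 67·736 + 61
71: 49373 = 71·695 + 28
73: 49373 = 73·676 + 25
79: 49373 = 79·624 + 77
83: 49373 = 83·594 + 71
89: 49373 = 89·554 + 67
97: 49373 = 97·509

97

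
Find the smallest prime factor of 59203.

59203 is odd.
Digit sum 19, not divisible by 3.
Ends in 3: not divisible by 5.
7: 59203 = 7·8457 + 4
11: 59203 = 11·5382 + 1
13: 59203 = 13·4554 + 1
17: 59203 = 17·3482 + 9
19: 59203 = 19·3115 + 18
23: 59203 = 23·2574 + 1
29: 59203 = 29·2041 + 14
31: 59203 = 31·1909 + 24
37: 59203 = 37·1600 + 3
41: 59203 = 41·1443 + 40
43: 59203 = 43·1376 + 35
47: 59203 = 47·1259 + 30
53: 59203 = 53·1117 + 2
59: 59203 = 59·1003 + 26
61: 59203 = 61·970 + 33
67: 59203 = 67·883 + 42
71: 59203 = 71·833 + 60
73: 59203 = 73·811

73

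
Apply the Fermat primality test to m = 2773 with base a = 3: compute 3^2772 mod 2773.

3^1 ≡ 3 (mod 2773)
3^2 ≡ 3^2 = 9 ≡ 9 (mod 2773)
3^4 ≡ 9^2 = 81 ≡ 81 (mod 2773)
3^8 ≡ 81^2 = 6561 ≡ 1015 (mod 2773)
3^16 ≡ 1015^2 = 1030225 ≡ 1442 (mod 2773)
3^32 ≡ 1442^2 = 2079364 ≡ 2387 (mod 2773)
3^64 ≡ 2387^2 = 5697769 ≡ 2027 (mod 2773)
3^128 ≡ 2027^2 = 4108729 ≡ 1916 (mod 2773)
3^256 ≡ 1916^2 = 3671056 ≡ 2377 (mod 2773)
3^512 ≡ 2377^2 = 5650129 ≡ 1528 (mod 2773)
3^1024 ≡ 1528^2 = 2334784 ≡ 2691 (mod 2773)
3^2048 ≡ 2691^2 = 7241481 ≡ 1178 (mod 2773)
2772 = 2048 + 512 + 128 + 64 + 16 + 4 in binary powers of 2.
So 3^2772 ≡ 1178 · 1528 · 1916 · 2027 · 1442 · 81 ≡ 1140 (mod 2773).
Since 1140 ≠ 1, base 3 is a Fermat witness: 2773 is composite.

1140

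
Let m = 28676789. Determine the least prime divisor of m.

97

28676789 is odd.
Digit sum 53, not divisible by 3.
Ends in 9: not divisible by 5.
7: 28676789 = 7·4096684 + 1
11: 28676789 = 11·2606980 + 9
13: 28676789 = 13·2205906 + 11
17: 28676789 = 17·1686869 + 16
19: 28676789 = 19·1509304 + 13
23: 28676789 = 23·1246816 + 21
29: 28676789 = 29·988854 + 23
31: 28676789 = 31·925057 + 22
37: 28676789 = 37·775048 + 13
41: 28676789 = 41·699433 + 36
43: 28676789 = 43·666902 + 3
47: 28676789 = 47·610144 + 21
53: 28676789 = 53·541071 + 26
59: 28676789 = 59·486047 + 16
61: 28676789 = 61·470111 + 18
67: 28676789 = 67·428011 + 52
71: 28676789 = 71·403898 + 31
73: 28676789 = 73·392832 + 53
79: 28676789 = 79·362997 + 26
83: 28676789 = 83·345503 + 40
89: 28676789 = 89·322211 + 10
97: 28676789 = 97·295637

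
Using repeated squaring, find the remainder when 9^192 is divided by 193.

9^1 ≡ 9 (mod 193)
9^2 ≡ 9^2 = 81 ≡ 81 (mod 193)
9^4 ≡ 81^2 = 6561 ≡ 192 (mod 193)
9^8 ≡ 192^2 = 36864 ≡ 1 (mod 193)
9^16 ≡ 1^2 = 1 ≡ 1 (mod 193)
9^32 ≡ 1^2 = 1 ≡ 1 (mod 193)
9^64 ≡ 1^2 = 1 ≡ 1 (mod 193)
9^128 ≡ 1^2 = 1 ≡ 1 (mod 193)
192 = 128 + 64 in binary powers of 2.
So 9^192 ≡ 1 · 1 ≡ 1 (mod 193).
Since the result is 1, base 9 gives no evidence that 193 is composite.

1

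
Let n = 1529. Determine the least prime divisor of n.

1529 is odd.
Digit sum 17, not divisible by 3.
Ends in 9: not divisible by 5.
7: 1529 = 7·218 + 3
11: 1529 = 11·139

11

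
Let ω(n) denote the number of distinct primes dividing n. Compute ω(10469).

2

10469 = 19^2 · 29
10469 = 19^2 · 29, which has 2 distinct prime factors.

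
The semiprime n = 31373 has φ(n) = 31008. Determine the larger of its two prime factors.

229

φ(n) = (p−1)(q−1) = n − (p+q) + 1, so p + q = 31373 − 31008 + 1 = 366.
p and q are the roots of t² − 366t + 31373 = 0.
Discriminant: 366² − 4·31373 = 133956 − 125492 = 8464; √8464 = 92.
q = (366 − 92)/2 = 137, p = (366 + 92)/2 = 229.
Check: 137 · 229 = 31373.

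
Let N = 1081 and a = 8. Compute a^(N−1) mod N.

8^1 ≡ 8 (mod 1081)
8^2 ≡ 8^2 = 64 ≡ 64 (mod 1081)
8^4 ≡ 64^2 = 4096 ≡ 853 (mod 1081)
8^8 ≡ 853^2 = 727609 ≡ 96 (mod 1081)
8^16 ≡ 96^2 = 9216 ≡ 568 (mod 1081)
8^32 ≡ 568^2 = 322624 ≡ 486 (mod 1081)
8^64 ≡ 486^2 = 236196 ≡ 538 (mod 1081)
8^128 ≡ 538^2 = 289444 ≡ 817 (mod 1081)
8^256 ≡ 817^2 = 667489 ≡ 512 (mod 1081)
8^512 ≡ 512^2 = 262144 ≡ 542 (mod 1081)
8^1024 ≡ 542^2 = 293764 ≡ 813 (mod 1081)
1080 = 1024 + 32 + 16 + 8 in binary powers of 2.
So 8^1080 ≡ 813 · 486 · 568 · 96 ≡ 570 (mod 1081).
Since 570 ≠ 1, base 8 is a Fermat witness: 1081 is composite.

570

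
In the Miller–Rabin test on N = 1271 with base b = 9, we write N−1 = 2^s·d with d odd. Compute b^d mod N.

893

1271 − 1 = 1270 = 2^1 · 635, so d = 635.
9^1 ≡ 9 (mod 1271)
9^2 ≡ 9^2 = 81 ≡ 81 (mod 1271)
9^4 ≡ 81^2 = 6561 ≡ 206 (mod 1271)
9^8 ≡ 206^2 = 42436 ≡ 493 (mod 1271)
9^16 ≡ 493^2 = 243049 ≡ 288 (mod 1271)
9^32 ≡ 288^2 = 82944 ≡ 329 (mod 1271)
9^64 ≡ 329^2 = 108241 ≡ 206 (mod 1271)
9^128 ≡ 206^2 = 42436 ≡ 493 (mod 1271)
9^256 ≡ 493^2 = 243049 ≡ 288 (mod 1271)
9^512 ≡ 288^2 = 82944 ≡ 329 (mod 1271)
635 = 512 + 64 + 32 + 16 + 8 + 2 + 1 in binary powers of 2.
So 9^635 ≡ 329 · 206 · 329 · 288 · 493 · 81 · 9 ≡ 893 (mod 1271).
Squaring chain: 893; never reaches −1, so base 9 is a Miller–Rabin witness that 1271 is composite.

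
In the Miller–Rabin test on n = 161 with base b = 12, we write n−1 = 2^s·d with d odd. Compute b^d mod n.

161 − 1 = 160 = 2^5 · 5, so d = 5.
12^1 ≡ 12 (mod 161)
12^2 ≡ 12^2 = 144 ≡ 144 (mod 161)
12^4 ≡ 144^2 = 20736 ≡ 128 (mod 161)
5 = 4 + 1 in binary powers of 2.
So 12^5 ≡ 128 · 12 ≡ 87 (mod 161).
Squaring chain: 87 → 2 → 4 → 16 → 95; never reaches −1, so base 12 is a Miller–Rabin witness that 161 is composite.

87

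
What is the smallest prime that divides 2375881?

2375881 is odd.
Digit sum 34, not divisible by 3.
Ends in 1: not divisible by 5.
7: 2375881 = 7·339411 + 4
11: 2375881 = 11·215989 + 2
13: 2375881 = 13·182760 + 1
17: 2375881 = 17·139757 + 12
19: 2375881 = 19·125046 + 7
23: 2375881 = 23·103299 + 4
29: 2375881 = 29·81926 + 27
31: 2375881 = 31·76641 + 10
37: 2375881 = 37·64213

37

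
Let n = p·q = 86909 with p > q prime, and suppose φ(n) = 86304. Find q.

φ(n) = (p−1)(q−1) = n − (p+q) + 1, so p + q = 86909 − 86304 + 1 = 606.
p and q are the roots of t² − 606t + 86909 = 0.
Discriminant: 606² − 4·86909 = 367236 − 347636 = 19600; √19600 = 140.
q = (606 − 140)/2 = 233, p = (606 + 140)/2 = 373.
Check: 233 · 373 = 86909.

233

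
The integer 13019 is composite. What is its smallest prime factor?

47

13019 is odd.
Digit sum 14, not divisible by 3.
Ends in 9: not divisible by 5.
7: 13019 = 7·1859 + 6
11: 13019 = 11·1183 + 6
13: 13019 = 13·1001 + 6
17: 13019 = 17·765 + 14
19: 13019 = 19·685 + 4
23: 13019 = 23·566 + 1
29: 13019 = 29·448 + 27
31: 13019 = 31·419 + 30
37: 13019 = 37·351 + 32
41: 13019 = 41·317 + 22
43: 13019 = 43·302 + 33
47: 13019 = 47·277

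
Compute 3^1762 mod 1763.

3^1 ≡ 3 (mod 1763)
3^2 ≡ 3^2 = 9 ≡ 9 (mod 1763)
3^4 ≡ 9^2 = 81 ≡ 81 (mod 1763)
3^8 ≡ 81^2 = 6561 ≡ 1272 (mod 1763)
3^16 ≡ 1272^2 = 1617984 ≡ 1313 (mod 1763)
3^32 ≡ 1313^2 = 1723969 ≡ 1518 (mod 1763)
3^64 ≡ 1518^2 = 2304324 ≡ 83 (mod 1763)
3^128 ≡ 83^2 = 6889 ≡ 1600 (mod 1763)
3^256 ≡ 1600^2 = 2560000 ≡ 124 (mod 1763)
3^512 ≡ 124^2 = 15376 ≡ 1272 (mod 1763)
3^1024 ≡ 1272^2 = 1617984 ≡ 1313 (mod 1763)
1762 = 1024 + 512 + 128 + 64 + 32 + 2 in binary powers of 2.
So 3^1762 ≡ 1313 · 1272 · 1600 · 83 · 1518 · 9 ≡ 583 (mod 1763).
Since 583 ≠ 1, base 3 is a Fermat witness: 1763 is composite.

583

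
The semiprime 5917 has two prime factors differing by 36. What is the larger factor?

97

Since p = q + 36, we have 5917 = q(q + 36), so q² + 36q − 5917 = 0.
Discriminant: 36² + 4·5917 = 1296 + 23668 = 24964; √24964 = 158.
q = (−36 + 158)/2 = 61, and p = q + 36 = 97.
Check: 61 · 97 = 5917.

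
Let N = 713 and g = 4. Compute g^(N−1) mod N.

4^1 ≡ 4 (mod 713)
4^2 ≡ 4^2 = 16 ≡ 16 (mod 713)
4^4 ≡ 16^2 = 256 ≡ 256 (mod 713)
4^8 ≡ 256^2 = 65536 ≡ 653 (mod 713)
4^16 ≡ 653^2 = 426409 ≡ 35 (mod 713)
4^32 ≡ 35^2 = 1225 ≡ 512 (mod 713)
4^64 ≡ 512^2 = 262144 ≡ 473 (mod 713)
4^128 ≡ 473^2 = 223729 ≡ 560 (mod 713)
4^256 ≡ 560^2 = 313600 ≡ 593 (mod 713)
4^512 ≡ 593^2 = 351649 ≡ 140 (mod 713)
712 = 512 + 128 + 64 + 8 in binary powers of 2.
So 4^712 ≡ 140 · 560 · 473 · 653 ≡ 78 (mod 713).
Since 78 ≠ 1, base 4 is a Fermat witness: 713 is composite.

78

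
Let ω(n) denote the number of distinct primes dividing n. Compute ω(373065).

6

373065 = 3 · 124355
124355 = 5 · 24871
24871 = 7 · 3553
3553 = 11 · 323
323 = 17 · 19
373065 = 3 · 5 · 7 · 11 · 17 · 19, which has 6 distinct prime factors.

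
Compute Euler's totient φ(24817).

Factor: 24817 = 13 · 23 · 83.
φ(24817) = (13−1) · (23−1) · (83−1) = 12 · 22 · 82 = 21648.

21648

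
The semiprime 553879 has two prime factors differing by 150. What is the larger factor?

Since p = q + 150, we have 553879 = q(q + 150), so q² + 150q − 553879 = 0.
Discriminant: 150² + 4·553879 = 22500 + 2215516 = 2238016; √2238016 = 1496.
q = (−150 + 1496)/2 = 673, and p = q + 150 = 823.
Check: 673 · 823 = 553879.

823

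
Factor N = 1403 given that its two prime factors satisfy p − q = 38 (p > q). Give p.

Since p = q + 38, we have 1403 = q(q + 38), so q² + 38q − 1403 = 0.
Discriminant: 38² + 4·1403 = 1444 + 5612 = 7056; √7056 = 84.
q = (−38 + 84)/2 = 23, and p = q + 38 = 61.
Check: 23 · 61 = 1403.

61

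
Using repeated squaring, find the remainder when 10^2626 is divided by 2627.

10^1 ≡ 10 (mod 2627)
10^2 ≡ 10^2 = 100 ≡ 100 (mod 2627)
10^4 ≡ 100^2 = 10000 ≡ 2119 (mod 2627)
10^8 ≡ 2119^2 = 4490161 ≡ 618 (mod 2627)
10^16 ≡ 618^2 = 381924 ≡ 1009 (mod 2627)
10^32 ≡ 1009^2 = 1018081 ≡ 1432 (mod 2627)
10^64 ≡ 1432^2 = 2050624 ≡ 1564 (mod 2627)
10^128 ≡ 1564^2 = 2446096 ≡ 359 (mod 2627)
10^256 ≡ 359^2 = 128881 ≡ 158 (mod 2627)
10^512 ≡ 158^2 = 24964 ≡ 1321 (mod 2627)
10^1024 ≡ 1321^2 = 1745041 ≡ 713 (mod 2627)
10^2048 ≡ 713^2 = 508369 ≡ 1358 (mod 2627)
2626 = 2048 + 512 + 64 + 2 in binary powers of 2.
So 10^2626 ≡ 1358 · 1321 · 1564 · 100 ≡ 10 (mod 2627).
Since 10 ≠ 1, base 10 is a Fermat witness: 2627 is composite.

10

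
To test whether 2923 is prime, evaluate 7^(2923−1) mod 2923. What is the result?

433

7^1 ≡ 7 (mod 2923)
7^2 ≡ 7^2 = 49 ≡ 49 (mod 2923)
7^4 ≡ 49^2 = 2401 ≡ 2401 (mod 2923)
7^8 ≡ 2401^2 = 5764801 ≡ 645 (mod 2923)
7^16 ≡ 645^2 = 416025 ≡ 959 (mod 2923)
7^32 ≡ 959^2 = 919681 ≡ 1859 (mod 2923)
7^64 ≡ 1859^2 = 3455881 ≡ 895 (mod 2923)
7^128 ≡ 895^2 = 801025 ≡ 123 (mod 2923)
7^256 ≡ 123^2 = 15129 ≡ 514 (mod 2923)
7^512 ≡ 514^2 = 264196 ≡ 1126 (mod 2923)
7^1024 ≡ 1126^2 = 1267876 ≡ 2217 (mod 2923)
7^2048 ≡ 2217^2 = 4915089 ≡ 1526 (mod 2923)
2922 = 2048 + 512 + 256 + 64 + 32 + 8 + 2 in binary powers of 2.
So 7^2922 ≡ 1526 · 1126 · 514 · 895 · 1859 · 645 · 49 ≡ 433 (mod 2923).
Since 433 ≠ 1, base 7 is a Fermat witness: 2923 is composite.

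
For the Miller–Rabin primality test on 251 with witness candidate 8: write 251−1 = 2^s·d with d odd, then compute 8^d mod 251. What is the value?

251 − 1 = 250 = 2^1 · 125, so d = 125.
8^1 ≡ 8 (mod 251)
8^2 ≡ 8^2 = 64 ≡ 64 (mod 251)
8^4 ≡ 64^2 = 4096 ≡ 80 (mod 251)
8^8 ≡ 80^2 = 6400 ≡ 125 (mod 251)
8^16 ≡ 125^2 = 15625 ≡ 63 (mod 251)
8^32 ≡ 63^2 = 3969 ≡ 204 (mod 251)
8^64 ≡ 204^2 = 41616 ≡ 201 (mod 251)
125 = 64 + 32 + 16 + 8 + 4 + 1 in binary powers of 2.
So 8^125 ≡ 201 · 204 · 63 · 125 · 80 · 8 ≡ 250 (mod 251).
Since 8^d ≡ 250 (mod 251), base 8 does not prove 251 composite.

250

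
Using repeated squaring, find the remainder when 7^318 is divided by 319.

7^1 ≡ 7 (mod 319)
7^2 ≡ 7^2 = 49 ≡ 49 (mod 319)
7^4 ≡ 49^2 = 2401 ≡ 168 (mod 319)
7^8 ≡ 168^2 = 28224 ≡ 152 (mod 319)
7^16 ≡ 152^2 = 23104 ≡ 136 (mod 319)
7^32 ≡ 136^2 = 18496 ≡ 313 (mod 319)
7^64 ≡ 313^2 = 97969 ≡ 36 (mod 319)
7^128 ≡ 36^2 = 1296 ≡ 20 (mod 319)
7^256 ≡ 20^2 = 400 ≡ 81 (mod 319)
318 = 256 + 32 + 16 + 8 + 4 + 2 in binary powers of 2.
So 7^318 ≡ 81 · 313 · 136 · 152 · 168 · 49 ≡ 53 (mod 319).
Since 53 ≠ 1, base 7 is a Fermat witness: 319 is composite.

53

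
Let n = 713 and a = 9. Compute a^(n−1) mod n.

289

9^1 ≡ 9 (mod 713)
9^2 ≡ 9^2 = 81 ≡ 81 (mod 713)
9^4 ≡ 81^2 = 6561 ≡ 144 (mod 713)
9^8 ≡ 144^2 = 20736 ≡ 59 (mod 713)
9^16 ≡ 59^2 = 3481 ≡ 629 (mod 713)
9^32 ≡ 629^2 = 395641 ≡ 639 (mod 713)
9^64 ≡ 639^2 = 408321 ≡ 485 (mod 713)
9^128 ≡ 485^2 = 235225 ≡ 648 (mod 713)
9^256 ≡ 648^2 = 419904 ≡ 660 (mod 713)
9^512 ≡ 660^2 = 435600 ≡ 670 (mod 713)
712 = 512 + 128 + 64 + 8 in binary powers of 2.
So 9^712 ≡ 670 · 648 · 485 · 59 ≡ 289 (mod 713).
Since 289 ≠ 1, base 9 is a Fermat witness: 713 is composite.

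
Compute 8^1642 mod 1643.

250

8^1 ≡ 8 (mod 1643)
8^2 ≡ 8^2 = 64 ≡ 64 (mod 1643)
8^4 ≡ 64^2 = 4096 ≡ 810 (mod 1643)
8^8 ≡ 810^2 = 656100 ≡ 543 (mod 1643)
8^16 ≡ 543^2 = 294849 ≡ 752 (mod 1643)
8^32 ≡ 752^2 = 565504 ≡ 312 (mod 1643)
8^64 ≡ 312^2 = 97344 ≡ 407 (mod 1643)
8^128 ≡ 407^2 = 165649 ≡ 1349 (mod 1643)
8^256 ≡ 1349^2 = 1819801 ≡ 1000 (mod 1643)
8^512 ≡ 1000^2 = 1000000 ≡ 1056 (mod 1643)
8^1024 ≡ 1056^2 = 1115136 ≡ 1182 (mod 1643)
1642 = 1024 + 512 + 64 + 32 + 8 + 2 in binary powers of 2.
So 8^1642 ≡ 1182 · 1056 · 407 · 312 · 543 · 64 ≡ 250 (mod 1643).
Since 250 ≠ 1, base 8 is a Fermat witness: 1643 is composite.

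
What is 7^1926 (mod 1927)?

7^1 ≡ 7 (mod 1927)
7^2 ≡ 7^2 = 49 ≡ 49 (mod 1927)
7^4 ≡ 49^2 = 2401 ≡ 474 (mod 1927)
7^8 ≡ 474^2 = 224676 ≡ 1144 (mod 1927)
7^16 ≡ 1144^2 = 1308736 ≡ 303 (mod 1927)
7^32 ≡ 303^2 = 91809 ≡ 1240 (mod 1927)
7^64 ≡ 1240^2 = 1537600 ≡ 1781 (mod 1927)
7^128 ≡ 1781^2 = 3171961 ≡ 119 (mod 1927)
7^256 ≡ 119^2 = 14161 ≡ 672 (mod 1927)
7^512 ≡ 672^2 = 451584 ≡ 666 (mod 1927)
7^1024 ≡ 666^2 = 443556 ≡ 346 (mod 1927)
1926 = 1024 + 512 + 256 + 128 + 4 + 2 in binary powers of 2.
So 7^1926 ≡ 346 · 666 · 672 · 119 · 474 · 49 ≡ 758 (mod 1927).
Since 758 ≠ 1, base 7 is a Fermat witness: 1927 is composite.

758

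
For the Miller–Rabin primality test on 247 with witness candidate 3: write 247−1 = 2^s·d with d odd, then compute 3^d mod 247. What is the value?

183

247 − 1 = 246 = 2^1 · 123, so d = 123.
3^1 ≡ 3 (mod 247)
3^2 ≡ 3^2 = 9 ≡ 9 (mod 247)
3^4 ≡ 9^2 = 81 ≡ 81 (mod 247)
3^8 ≡ 81^2 = 6561 ≡ 139 (mod 247)
3^16 ≡ 139^2 = 19321 ≡ 55 (mod 247)
3^32 ≡ 55^2 = 3025 ≡ 61 (mod 247)
3^64 ≡ 61^2 = 3721 ≡ 16 (mod 247)
123 = 64 + 32 + 16 + 8 + 2 + 1 in binary powers of 2.
So 3^123 ≡ 16 · 61 · 55 · 139 · 9 · 3 ≡ 183 (mod 247).
Squaring chain: 183; never reaches −1, so base 3 is a Miller–Rabin witness that 247 is composite.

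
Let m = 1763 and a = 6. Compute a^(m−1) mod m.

6^1 ≡ 6 (mod 1763)
6^2 ≡ 6^2 = 36 ≡ 36 (mod 1763)
6^4 ≡ 36^2 = 1296 ≡ 1296 (mod 1763)
6^8 ≡ 1296^2 = 1679616 ≡ 1240 (mod 1763)
6^16 ≡ 1240^2 = 1537600 ≡ 264 (mod 1763)
6^32 ≡ 264^2 = 69696 ≡ 939 (mod 1763)
6^64 ≡ 939^2 = 881721 ≡ 221 (mod 1763)
6^128 ≡ 221^2 = 48841 ≡ 1240 (mod 1763)
6^256 ≡ 1240^2 = 1537600 ≡ 264 (mod 1763)
6^512 ≡ 264^2 = 69696 ≡ 939 (mod 1763)
6^1024 ≡ 939^2 = 881721 ≡ 221 (mod 1763)
1762 = 1024 + 512 + 128 + 64 + 32 + 2 in binary powers of 2.
So 6^1762 ≡ 221 · 939 · 1240 · 221 · 939 · 36 ≡ 651 (mod 1763).
Since 651 ≠ 1, base 6 is a Fermat witness: 1763 is composite.

651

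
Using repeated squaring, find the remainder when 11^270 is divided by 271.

1

11^1 ≡ 11 (mod 271)
11^2 ≡ 11^2 = 121 ≡ 121 (mod 271)
11^4 ≡ 121^2 = 14641 ≡ 7 (mod 271)
11^8 ≡ 7^2 = 49 ≡ 49 (mod 271)
11^16 ≡ 49^2 = 2401 ≡ 233 (mod 271)
11^32 ≡ 233^2 = 54289 ≡ 89 (mod 271)
11^64 ≡ 89^2 = 7921 ≡ 62 (mod 271)
11^128 ≡ 62^2 = 3844 ≡ 50 (mod 271)
11^256 ≡ 50^2 = 2500 ≡ 61 (mod 271)
270 = 256 + 8 + 4 + 2 in binary powers of 2.
So 11^270 ≡ 61 · 49 · 7 · 121 ≡ 1 (mod 271).
Since the result is 1, base 11 gives no evidence that 271 is composite.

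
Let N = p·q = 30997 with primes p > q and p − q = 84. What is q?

139

Since p = q + 84, we have 30997 = q(q + 84), so q² + 84q − 30997 = 0.
Discriminant: 84² + 4·30997 = 7056 + 123988 = 131044; √131044 = 362.
q = (−84 + 362)/2 = 139, and p = q + 84 = 223.
Check: 139 · 223 = 30997.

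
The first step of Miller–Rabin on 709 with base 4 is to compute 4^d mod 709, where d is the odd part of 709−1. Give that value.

709 − 1 = 708 = 2^2 · 177, so d = 177.
4^1 ≡ 4 (mod 709)
4^2 ≡ 4^2 = 16 ≡ 16 (mod 709)
4^4 ≡ 16^2 = 256 ≡ 256 (mod 709)
4^8 ≡ 256^2 = 65536 ≡ 308 (mod 709)
4^16 ≡ 308^2 = 94864 ≡ 567 (mod 709)
4^32 ≡ 567^2 = 321489 ≡ 312 (mod 709)
4^64 ≡ 312^2 = 97344 ≡ 211 (mod 709)
4^128 ≡ 211^2 = 44521 ≡ 563 (mod 709)
177 = 128 + 32 + 16 + 1 in binary powers of 2.
So 4^177 ≡ 563 · 312 · 567 · 4 ≡ 708 (mod 709).
Since 4^d ≡ 708 (mod 709), base 4 does not prove 709 composite.

708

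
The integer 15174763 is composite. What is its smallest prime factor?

15174763 is odd.
Digit sum 34, not divisible by 3.
Ends in 3: not divisible by 5.
7: 15174763 = 7·2167823 + 2
11: 15174763 = 11·1379523 + 10
13: 15174763 = 13·1167289 + 6
17: 15174763 = 17·892633 + 2
19: 15174763 = 19·798671 + 14
23: 15174763 = 23·659772 + 7
29: 15174763 = 29·523267 + 20
31: 15174763 = 31·489508 + 15
37: 15174763 = 37·410128 + 27
41: 15174763 = 41·370116 + 7
43: 15174763 = 43·352901 + 20
47: 15174763 = 47·322867 + 14
53: 15174763 = 53·286316 + 15
59: 15174763 = 59·257199 + 22
61: 15174763 = 61·248766 + 37
67: 15174763 = 67·226489

67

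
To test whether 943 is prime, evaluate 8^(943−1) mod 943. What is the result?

679

8^1 ≡ 8 (mod 943)
8^2 ≡ 8^2 = 64 ≡ 64 (mod 943)
8^4 ≡ 64^2 = 4096 ≡ 324 (mod 943)
8^8 ≡ 324^2 = 104976 ≡ 303 (mod 943)
8^16 ≡ 303^2 = 91809 ≡ 338 (mod 943)
8^32 ≡ 338^2 = 114244 ≡ 141 (mod 943)
8^64 ≡ 141^2 = 19881 ≡ 78 (mod 943)
8^128 ≡ 78^2 = 6084 ≡ 426 (mod 943)
8^256 ≡ 426^2 = 181476 ≡ 420 (mod 943)
8^512 ≡ 420^2 = 176400 ≡ 59 (mod 943)
942 = 512 + 256 + 128 + 32 + 8 + 4 + 2 in binary powers of 2.
So 8^942 ≡ 59 · 420 · 426 · 141 · 303 · 324 · 64 ≡ 679 (mod 943).
Since 679 ≠ 1, base 8 is a Fermat witness: 943 is composite.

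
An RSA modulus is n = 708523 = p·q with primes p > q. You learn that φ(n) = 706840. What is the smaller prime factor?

821

φ(n) = (p−1)(q−1) = n − (p+q) + 1, so p + q = 708523 − 706840 + 1 = 1684.
p and q are the roots of t² − 1684t + 708523 = 0.
Discriminant: 1684² − 4·708523 = 2835856 − 2834092 = 1764; √1764 = 42.
q = (1684 − 42)/2 = 821, p = (1684 + 42)/2 = 863.
Check: 821 · 863 = 708523.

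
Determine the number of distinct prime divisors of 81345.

5

81345 = 3 · 27115
27115 = 5 · 5423
5423 = 11 · 493
493 = 17 · 29
81345 = 3 · 5 · 11 · 17 · 29, which has 5 distinct prime factors.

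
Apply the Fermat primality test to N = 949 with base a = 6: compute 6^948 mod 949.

6^1 ≡ 6 (mod 949)
6^2 ≡ 6^2 = 36 ≡ 36 (mod 949)
6^4 ≡ 36^2 = 1296 ≡ 347 (mod 949)
6^8 ≡ 347^2 = 120409 ≡ 835 (mod 949)
6^16 ≡ 835^2 = 697225 ≡ 659 (mod 949)
6^32 ≡ 659^2 = 434281 ≡ 588 (mod 949)
6^64 ≡ 588^2 = 345744 ≡ 308 (mod 949)
6^128 ≡ 308^2 = 94864 ≡ 913 (mod 949)
6^256 ≡ 913^2 = 833569 ≡ 347 (mod 949)
6^512 ≡ 347^2 = 120409 ≡ 835 (mod 949)
948 = 512 + 256 + 128 + 32 + 16 + 4 in binary powers of 2.
So 6^948 ≡ 835 · 347 · 913 · 588 · 659 · 347 ≡ 300 (mod 949).
Since 300 ≠ 1, base 6 is a Fermat witness: 949 is composite.

300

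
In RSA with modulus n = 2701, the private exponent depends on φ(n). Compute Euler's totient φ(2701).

Factor: 2701 = 37 · 73.
φ(2701) = (37−1) · (73−1) = 36 · 72 = 2592.

2592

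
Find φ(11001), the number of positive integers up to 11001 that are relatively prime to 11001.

Factor: 11001 = 3 · 19 · 193.
φ(11001) = (3−1) · (19−1) · (193−1) = 2 · 18 · 192 = 6912.

6912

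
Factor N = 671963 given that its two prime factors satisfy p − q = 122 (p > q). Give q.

Since p = q + 122, we have 671963 = q(q + 122), so q² + 122q − 671963 = 0.
Discriminant: 122² + 4·671963 = 14884 + 2687852 = 2702736; √2702736 = 1644.
q = (−122 + 1644)/2 = 761, and p = q + 122 = 883.
Check: 761 · 883 = 671963.

761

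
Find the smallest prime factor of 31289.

67

31289 is odd.
Digit sum 23, not divisible by 3.
Ends in 9: not divisible by 5.
7: 31289 = 7·4469 + 6
11: 31289 = 11·2844 + 5
13: 31289 = 13·2406 + 11
17: 31289 = 17·1840 + 9
19: 31289 = 19·1646 + 15
23: 31289 = 23·1360 + 9
29: 31289 = 29·1078 + 27
31: 31289 = 31·1009 + 10
37: 31289 = 37·845 + 24
41: 31289 = 41·763 + 6
43: 31289 = 43·727 + 28
47: 31289 = 47·665 + 34
53: 31289 = 53·590 + 19
59: 31289 = 59·530 + 19
61: 31289 = 61·512 + 57
67: 31289 = 67·467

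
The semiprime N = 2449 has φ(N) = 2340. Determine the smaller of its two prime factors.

31

φ(n) = (p−1)(q−1) = n − (p+q) + 1, so p + q = 2449 − 2340 + 1 = 110.
p and q are the roots of t² − 110t + 2449 = 0.
Discriminant: 110² − 4·2449 = 12100 − 9796 = 2304; √2304 = 48.
q = (110 − 48)/2 = 31, p = (110 + 48)/2 = 79.
Check: 31 · 79 = 2449.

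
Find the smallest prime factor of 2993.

2993 is odd.
Digit sum 23, not divisible by 3.
Ends in 3: not divisible by 5.
7: 2993 = 7·427 + 4
11: 2993 = 11·272 + 1
13: 2993 = 13·230 + 3
17: 2993 = 17·176 + 1
19: 2993 = 19·157 + 10
23: 2993 = 23·130 + 3
29: 2993 = 29·103 + 6
31: 2993 = 31·96 + 17
37: 2993 = 37·80 + 33
41: 2993 = 41·73

41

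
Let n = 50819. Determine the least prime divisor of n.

50819 is odd.
Digit sum 23, not divisible by 3.
Ends in 9: not divisible by 5.
7: 50819 = 7·7259 + 6
11: 50819 = 11·4619 + 10
13: 50819 = 13·3909 + 2
17: 50819 = 17·2989 + 6
19: 50819 = 19·2674 + 13
23: 50819 = 23·2209 + 12
29: 50819 = 29·1752 + 11
31: 50819 = 31·1639 + 10
37: 50819 = 37·1373 + 18
41: 50819 = 41·1239 + 20
43: 50819 = 43·1181 + 36
47: 50819 = 47·1081 + 12
53: 50819 = 53·958 + 45
59: 50819 = 59·861 + 20
61: 50819 = 61·833 + 6
67: 50819 = 67·758 + 33
71: 50819 = 71·715 + 54
73: 50819 = 73·696 + 11
79: 50819 = 79·643 + 22
83: 50819 = 83·612 + 23
89: 50819 = 89·571

89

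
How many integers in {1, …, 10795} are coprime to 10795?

Factor: 10795 = 5 · 17 · 127.
φ(10795) = (5−1) · (17−1) · (127−1) = 4 · 16 · 126 = 8064.

8064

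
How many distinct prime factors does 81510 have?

6

81510 = 2 · 40755
40755 = 3 · 13585
13585 = 5 · 2717
2717 = 11 · 247
247 = 13 · 19
81510 = 2 · 3 · 5 · 11 · 13 · 19, which has 6 distinct prime factors.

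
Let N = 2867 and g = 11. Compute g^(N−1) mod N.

11^1 ≡ 11 (mod 2867)
11^2 ≡ 11^2 = 121 ≡ 121 (mod 2867)
11^4 ≡ 121^2 = 14641 ≡ 306 (mod 2867)
11^8 ≡ 306^2 = 93636 ≡ 1892 (mod 2867)
11^16 ≡ 1892^2 = 3579664 ≡ 1648 (mod 2867)
11^32 ≡ 1648^2 = 2715904 ≡ 855 (mod 2867)
11^64 ≡ 855^2 = 731025 ≡ 2807 (mod 2867)
11^128 ≡ 2807^2 = 7879249 ≡ 733 (mod 2867)
11^256 ≡ 733^2 = 537289 ≡ 1160 (mod 2867)
11^512 ≡ 1160^2 = 1345600 ≡ 977 (mod 2867)
11^1024 ≡ 977^2 = 954529 ≡ 2685 (mod 2867)
11^2048 ≡ 2685^2 = 7209225 ≡ 1587 (mod 2867)
2866 = 2048 + 512 + 256 + 32 + 16 + 2 in binary powers of 2.
So 11^2866 ≡ 1587 · 977 · 1160 · 855 · 1648 · 121 ≡ 914 (mod 2867).
Since 914 ≠ 1, base 11 is a Fermat witness: 2867 is composite.

914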